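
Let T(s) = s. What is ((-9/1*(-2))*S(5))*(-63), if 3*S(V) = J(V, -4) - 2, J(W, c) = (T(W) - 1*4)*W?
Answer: -1134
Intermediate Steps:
J(W, c) = W*(-4 + W) (J(W, c) = (W - 1*4)*W = (W - 4)*W = (-4 + W)*W = W*(-4 + W))
S(V) = -⅔ + V*(-4 + V)/3 (S(V) = (V*(-4 + V) - 2)/3 = (-2 + V*(-4 + V))/3 = -⅔ + V*(-4 + V)/3)
((-9/1*(-2))*S(5))*(-63) = ((-9/1*(-2))*(-⅔ + (⅓)*5*(-4 + 5)))*(-63) = ((-9*(-2))*(-⅔ + (⅓)*5*1))*(-63) = ((-3*3*(-2))*(-⅔ + 5/3))*(-63) = (-9*(-2)*1)*(-63) = (18*1)*(-63) = 18*(-63) = -1134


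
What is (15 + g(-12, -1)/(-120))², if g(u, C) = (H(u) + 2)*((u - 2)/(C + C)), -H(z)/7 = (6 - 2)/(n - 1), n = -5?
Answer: 69169/324 ≈ 213.48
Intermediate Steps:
H(z) = 14/3 (H(z) = -7*(6 - 2)/(-5 - 1) = -28/(-6) = -28*(-1)/6 = -7*(-⅔) = 14/3)
g(u, C) = 10*(-2 + u)/(3*C) (g(u, C) = (14/3 + 2)*((u - 2)/(C + C)) = 20*((-2 + u)/((2*C)))/3 = 20*((-2 + u)*(1/(2*C)))/3 = 20*((-2 + u)/(2*C))/3 = 10*(-2 + u)/(3*C))
(15 + g(-12, -1)/(-120))² = (15 + ((10/3)*(-2 - 12)/(-1))/(-120))² = (15 + ((10/3)*(-1)*(-14))*(-1/120))² = (15 + (140/3)*(-1/120))² = (15 - 7/18)² = (263/18)² = 69169/324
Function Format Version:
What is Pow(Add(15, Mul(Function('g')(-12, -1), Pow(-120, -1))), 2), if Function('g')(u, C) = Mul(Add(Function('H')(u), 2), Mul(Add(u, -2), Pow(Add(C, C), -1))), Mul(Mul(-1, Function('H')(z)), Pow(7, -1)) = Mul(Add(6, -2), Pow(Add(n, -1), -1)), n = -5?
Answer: Rational(69169, 324) ≈ 213.48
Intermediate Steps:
Function('H')(z) = Rational(14, 3) (Function('H')(z) = Mul(-7, Mul(Add(6, -2), Pow(Add(-5, -1), -1))) = Mul(-7, Mul(4, Pow(-6, -1))) = Mul(-7, Mul(4, Rational(-1, 6))) = Mul(-7, Rational(-2, 3)) = Rational(14, 3))
Function('g')(u, C) = Mul(Rational(10, 3), Pow(C, -1), Add(-2, u)) (Function('g')(u, C) = Mul(Add(Rational(14, 3), 2), Mul(Add(u, -2), Pow(Add(C, C), -1))) = Mul(Rational(20, 3), Mul(Add(-2, u), Pow(Mul(2, C), -1))) = Mul(Rational(20, 3), Mul(Add(-2, u), Mul(Rational(1, 2), Pow(C, -1)))) = Mul(Rational(20, 3), Mul(Rational(1, 2), Pow(C, -1), Add(-2, u))) = Mul(Rational(10, 3), Pow(C, -1), Add(-2, u)))
Pow(Add(15, Mul(Function('g')(-12, -1), Pow(-120, -1))), 2) = Pow(Add(15, Mul(Mul(Rational(10, 3), Pow(-1, -1), Add(-2, -12)), Pow(-120, -1))), 2) = Pow(Add(15, Mul(Mul(Rational(10, 3), -1, -14), Rational(-1, 120))), 2) = Pow(Add(15, Mul(Rational(140, 3), Rational(-1, 120))), 2) = Pow(Add(15, Rational(-7, 18)), 2) = Pow(Rational(263, 18), 2) = Rational(69169, 324)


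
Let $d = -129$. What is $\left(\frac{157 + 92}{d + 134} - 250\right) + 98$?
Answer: $- \frac{511}{5} \approx -102.2$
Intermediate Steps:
$\left(\frac{157 + 92}{d + 134} - 250\right) + 98 = \left(\frac{157 + 92}{-129 + 134} - 250\right) + 98 = \left(\frac{249}{5} - 250\right) + 98 = - \frac{1001}{5} + 98 = - \frac{511}{5}$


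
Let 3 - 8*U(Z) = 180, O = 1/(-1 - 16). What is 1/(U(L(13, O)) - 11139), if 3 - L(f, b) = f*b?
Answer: -8/89289 ≈ -8.9597e-5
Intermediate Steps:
O = -1/17 (O = 1/(-17) = -1/17 ≈ -0.058824)
L(f, b) = 3 - b*f (L(f, b) = 3 - f*b = 3 - b*f)
U(Z) = -177/8 (U(Z) = 3/8 - ⅛*180 = 3/8 - 45/2 = -177/8)
1/(U(L(13, O)) - 11139) = 1/(-177/8 - 11139) = 1/(-89289/8) = -8/89289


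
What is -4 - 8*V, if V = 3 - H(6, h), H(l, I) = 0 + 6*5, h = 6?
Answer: 212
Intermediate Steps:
H(l, I) = 30 (H(l, I) = 0 + 30 = 30)
V = -27 (V = 3 - 1*30 = 3 - 30 = -27)
-4 - 8*V = -4 - 8*(-27) = -4 + 216 = 212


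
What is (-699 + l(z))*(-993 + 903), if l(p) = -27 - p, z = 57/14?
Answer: 459945/7 ≈ 65706.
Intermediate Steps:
z = 57/14 (z = 57*(1/14) = 57/14 ≈ 4.0714)
(-699 + l(z))*(-993 + 903) = (-699 + (-27 - 1*57/14))*(-993 + 903) = (-699 + (-27 - 57/14))*(-90) = (-699 - 435/14)*(-90) = -10221/14*(-90) = 459945/7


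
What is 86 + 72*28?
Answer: 2102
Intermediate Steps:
86 + 72*28 = 86 + 2016 = 2102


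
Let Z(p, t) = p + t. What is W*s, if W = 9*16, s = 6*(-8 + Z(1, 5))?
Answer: -1728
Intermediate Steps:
s = -12 (s = 6*(-8 + (1 + 5)) = 6*(-8 + 6) = 6*(-2) = -12)
W = 144
W*s = 144*(-12) = -1728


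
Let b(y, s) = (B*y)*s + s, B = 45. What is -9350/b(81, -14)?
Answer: 4675/25522 ≈ 0.18318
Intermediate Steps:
b(y, s) = s + 45*s*y (b(y, s) = (45*y)*s + s = 45*s*y + s = s + 45*s*y)
-9350/b(81, -14) = -9350*(-1/(14*(1 + 45*81))) = -9350*(-1/(14*(1 + 3645))) = -9350/((-14*3646)) = -9350/(-51044) = -9350*(-1/51044) = 4675/25522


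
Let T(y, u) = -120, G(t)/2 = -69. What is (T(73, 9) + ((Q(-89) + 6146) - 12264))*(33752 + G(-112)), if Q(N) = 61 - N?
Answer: -204642032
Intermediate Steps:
G(t) = -138 (G(t) = 2*(-69) = -138)
(T(73, 9) + ((Q(-89) + 6146) - 12264))*(33752 + G(-112)) = (-120 + (((61 - 1*(-89)) + 6146) - 12264))*(33752 - 138) = (-120 + (((61 + 89) + 6146) - 12264))*33614 = (-120 + ((150 + 6146) - 12264))*33614 = (-120 + (6296 - 12264))*33614 = (-120 - 5968)*33614 = -6088*33614 = -204642032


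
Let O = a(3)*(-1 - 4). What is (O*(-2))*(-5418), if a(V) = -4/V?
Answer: 72240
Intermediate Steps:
O = 20/3 (O = (-4/3)*(-1 - 4) = -4*⅓*(-5) = -4/3*(-5) = 20/3 ≈ 6.6667)
(O*(-2))*(-5418) = ((20/3)*(-2))*(-5418) = -40/3*(-5418) = 72240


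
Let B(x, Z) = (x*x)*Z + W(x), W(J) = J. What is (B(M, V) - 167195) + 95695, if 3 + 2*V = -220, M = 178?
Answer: -3604088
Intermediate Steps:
V = -223/2 (V = -3/2 + (½)*(-220) = -3/2 - 110 = -223/2 ≈ -111.50)
B(x, Z) = x + Z*x² (B(x, Z) = (x*x)*Z + x = x²*Z + x = Z*x² + x = x + Z*x²)
(B(M, V) - 167195) + 95695 = (178*(1 - 223/2*178) - 167195) + 95695 = (178*(1 - 19847) - 167195) + 95695 = (178*(-19846) - 167195) + 95695 = (-3532588 - 167195) + 95695 = -3699783 + 95695 = -3604088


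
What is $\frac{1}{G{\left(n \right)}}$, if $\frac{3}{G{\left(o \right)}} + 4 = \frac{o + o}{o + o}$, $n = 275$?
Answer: $-1$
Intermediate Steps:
$G{\left(o \right)} = -1$ ($G{\left(o \right)} = \frac{3}{-4 + \frac{o + o}{o + o}} = \frac{3}{-4 + \frac{2 o}{2 o}} = \frac{3}{-4 + 2 o \frac{1}{2 o}} = \frac{3}{-4 + 1} = \frac{3}{-3} = 3 \left(- \frac{1}{3}\right) = -1$)
$\frac{1}{G{\left(n \right)}} = \frac{1}{-1} = -1$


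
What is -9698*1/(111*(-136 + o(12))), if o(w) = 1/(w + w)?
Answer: 5968/9287 ≈ 0.64262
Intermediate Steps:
o(w) = 1/(2*w)
-9698*1/(111*(-136 + o(12))) = -9698*1/(111*(-136 + (1/2)/12)) = -9698*1/(111*(-136 + (1/2)*(1/12))) = -9698*1/(111*(-136 + 1/24)) = -9698/(111*(-3263/24)) = -9698/(-120731/8) = -9698*(-8/120731) = 5968/9287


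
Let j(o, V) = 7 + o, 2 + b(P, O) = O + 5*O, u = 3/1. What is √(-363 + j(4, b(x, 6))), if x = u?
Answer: 4*I*√22 ≈ 18.762*I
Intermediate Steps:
u = 3 (u = 3*1 = 3)
x = 3
b(P, O) = -2 + 6*O (b(P, O) = -2 + (O + 5*O) = -2 + 6*O)
√(-363 + j(4, b(x, 6))) = √(-363 + (7 + 4)) = √(-363 + 11) = √(-352) = 4*I*√22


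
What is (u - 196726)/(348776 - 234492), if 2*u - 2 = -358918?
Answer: -94046/28571 ≈ -3.2917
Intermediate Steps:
u = -179458 (u = 1 + (½)*(-358918) = 1 - 179459 = -179458)
(u - 196726)/(348776 - 234492) = (-179458 - 196726)/(348776 - 234492) = -376184/114284 = -376184*1/114284 = -94046/28571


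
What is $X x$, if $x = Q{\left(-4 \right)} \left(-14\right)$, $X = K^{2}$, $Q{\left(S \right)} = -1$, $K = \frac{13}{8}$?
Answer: $\frac{1183}{32} \approx 36.969$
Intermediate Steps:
$K = \frac{13}{8}$ ($K = 13 \cdot \frac{1}{8} = \frac{13}{8} \approx 1.625$)
$X = \frac{169}{64}$ ($X = \left(\frac{13}{8}\right)^{2} = \frac{169}{64} \approx 2.6406$)
$x = 14$ ($x = \left(-1\right) \left(-14\right) = 14$)
$X x = \frac{169}{64} \cdot 14 = \frac{1183}{32}$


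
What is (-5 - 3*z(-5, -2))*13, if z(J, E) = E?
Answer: 13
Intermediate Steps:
(-5 - 3*z(-5, -2))*13 = (-5 - 3*(-2))*13 = (-5 + 6)*13 = 1*13 = 13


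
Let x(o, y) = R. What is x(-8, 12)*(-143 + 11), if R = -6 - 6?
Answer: 1584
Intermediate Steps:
R = -12
x(o, y) = -12
x(-8, 12)*(-143 + 11) = -12*(-143 + 11) = -12*(-132) = 1584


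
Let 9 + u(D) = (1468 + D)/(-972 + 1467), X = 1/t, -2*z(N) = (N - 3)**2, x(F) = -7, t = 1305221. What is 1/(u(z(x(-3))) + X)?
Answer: -646084395/3963955682 ≈ -0.16299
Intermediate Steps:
z(N) = -(-3 + N)**2/2 (z(N) = -(N - 3)**2/2 = -(-3 + N)**2/2)
X = 1/1305221 ≈ 7.6615e-7
u(D) = -2987/495 + D/495 (u(D) = -9 + (1468 + D)/(-972 + 1467) = -9 + (1468 + D)/495 = -9 + (1468 + D)*(1/495) = -9 + (1468/495 + D/495) = -2987/495 + D/495)
1/(u(z(x(-3))) + X) = 1/((-2987/495 + (-(-3 - 7)**2/2)/495) + 1/1305221) = 1/((-2987/495 + (-1/2*(-10)**2)/495) + 1/1305221) = 1/((-2987/495 + (-1/2*100)/495) + 1/1305221) = 1/((-2987/495 + (1/495)*(-50)) + 1/1305221) = 1/((-2987/495 - 10/99) + 1/1305221) = 1/(-3037/495 + 1/1305221) = 1/(-3963955682/646084395) = -646084395/3963955682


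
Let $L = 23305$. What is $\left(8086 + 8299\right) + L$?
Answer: $39690$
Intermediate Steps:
$\left(8086 + 8299\right) + L = \left(8086 + 8299\right) + 23305 = 16385 + 23305 = 39690$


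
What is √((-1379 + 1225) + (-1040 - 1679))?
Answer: 13*I*√17 ≈ 53.6*I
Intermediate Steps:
√((-1379 + 1225) + (-1040 - 1679)) = √(-154 - 2719) = √(-2873) = 13*I*√17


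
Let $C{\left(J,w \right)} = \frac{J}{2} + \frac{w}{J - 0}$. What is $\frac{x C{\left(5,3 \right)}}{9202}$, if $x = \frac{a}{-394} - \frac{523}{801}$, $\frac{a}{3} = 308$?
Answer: $- \frac{14665883}{14520479940} \approx -0.00101$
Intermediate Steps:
$a = 924$ ($a = 3 \cdot 308 = 924$)
$C{\left(J,w \right)} = \frac{J}{2} + \frac{w}{J}$ ($C{\left(J,w \right)} = J \frac{1}{2} + \frac{w}{J + 0} = \frac{J}{2} + \frac{w}{J}$)
$x = - \frac{473093}{157797}$ ($x = \frac{924}{-394} - \frac{523}{801} = 924 \left(- \frac{1}{394}\right) - \frac{523}{801} = - \frac{462}{197} - \frac{523}{801} = - \frac{473093}{157797} \approx -2.9981$)
$\frac{x C{\left(5,3 \right)}}{9202} = \frac{\left(- \frac{473093}{157797}\right) \left(\frac{1}{2} \cdot 5 + \frac{3}{5}\right)}{9202} = - \frac{473093 \left(\frac{5}{2} + 3 \cdot \frac{1}{5}\right)}{157797} \cdot \frac{1}{9202} = - \frac{473093 \left(\frac{5}{2} + \frac{3}{5}\right)}{157797} \cdot \frac{1}{9202} = \left(- \frac{473093}{157797}\right) \frac{31}{10} \cdot \frac{1}{9202} = \left(- \frac{14665883}{1577970}\right) \frac{1}{9202} = - \frac{14665883}{14520479940}$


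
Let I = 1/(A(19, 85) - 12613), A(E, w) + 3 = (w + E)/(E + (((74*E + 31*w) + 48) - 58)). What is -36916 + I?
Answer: -943105900793/25547348 ≈ -36916.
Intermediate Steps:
A(E, w) = -3 + (E + w)/(-10 + 31*w + 75*E) (A(E, w) = -3 + (w + E)/(E + (((74*E + 31*w) + 48) - 58)) = -3 + (E + w)/(E + (((31*w + 74*E) + 48) - 58)) = -3 + (E + w)/(E + ((48 + 31*w + 74*E) - 58)) = -3 + (E + w)/(E + (-10 + 31*w + 74*E)) = -3 + (E + w)/(-10 + 31*w + 75*E))
I = -2025/25547348 (I = 1/(2*(15 - 112*19 - 46*85)/(-10 + 31*85 + 75*19) - 12613) = 1/(2*(15 - 2128 - 3910)/(-10 + 2635 + 1425) - 12613) = 1/(2*(-6023)/4050 - 12613) = 1/(2*(1/4050)*(-6023) - 12613) = 1/(-6023/2025 - 12613) = 1/(-25547348/2025) = -2025/25547348 ≈ -7.9265e-5)
-36916 + I = -36916 - 2025/25547348 = -943105900793/25547348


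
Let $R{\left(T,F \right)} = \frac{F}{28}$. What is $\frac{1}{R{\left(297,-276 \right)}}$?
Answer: $- \frac{7}{69} \approx -0.10145$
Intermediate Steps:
$R{\left(T,F \right)} = \frac{F}{28}$ ($R{\left(T,F \right)} = F \frac{1}{28} = \frac{F}{28}$)
$\frac{1}{R{\left(297,-276 \right)}} = \frac{1}{\frac{1}{28} \left(-276\right)} = \frac{1}{- \frac{69}{7}} = - \frac{7}{69}$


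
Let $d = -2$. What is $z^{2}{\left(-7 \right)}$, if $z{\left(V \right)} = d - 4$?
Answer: $36$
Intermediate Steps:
$z{\left(V \right)} = -6$ ($z{\left(V \right)} = -2 - 4 = -6$)
$z^{2}{\left(-7 \right)} = \left(-6\right)^{2} = 36$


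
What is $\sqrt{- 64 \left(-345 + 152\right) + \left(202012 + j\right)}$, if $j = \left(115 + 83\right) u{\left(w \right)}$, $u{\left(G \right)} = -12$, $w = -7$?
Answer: $2 \sqrt{52997} \approx 460.42$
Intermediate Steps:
$j = -2376$ ($j = \left(115 + 83\right) \left(-12\right) = 198 \left(-12\right) = -2376$)
$\sqrt{- 64 \left(-345 + 152\right) + \left(202012 + j\right)} = \sqrt{- 64 \left(-345 + 152\right) + \left(202012 - 2376\right)} = \sqrt{\left(-64\right) \left(-193\right) + 199636} = \sqrt{12352 + 199636} = \sqrt{211988} = 2 \sqrt{52997}$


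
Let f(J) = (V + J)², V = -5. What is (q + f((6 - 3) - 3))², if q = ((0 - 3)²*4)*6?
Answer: 58081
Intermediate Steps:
f(J) = (-5 + J)²
q = 216 (q = ((-3)²*4)*6 = (9*4)*6 = 36*6 = 216)
(q + f((6 - 3) - 3))² = (216 + (-5 + ((6 - 3) - 3))²)² = (216 + (-5 + (3 - 3))²)² = (216 + (-5 + 0)²)² = (216 + (-5)²)² = (216 + 25)² = 241² = 58081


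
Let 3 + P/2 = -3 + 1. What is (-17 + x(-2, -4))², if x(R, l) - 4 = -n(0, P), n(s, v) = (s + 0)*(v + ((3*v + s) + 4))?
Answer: 169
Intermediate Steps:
P = -10 (P = -6 + 2*(-3 + 1) = -6 + 2*(-2) = -6 - 4 = -10)
n(s, v) = s*(4 + s + 4*v) (n(s, v) = s*(v + ((s + 3*v) + 4)) = s*(v + (4 + s + 3*v)) = s*(4 + s + 4*v))
x(R, l) = 4 (x(R, l) = 4 - 0*(4 + 0 + 4*(-10)) = 4 - 0*(4 + 0 - 40) = 4 - 0*(-36) = 4 - 1*0 = 4 + 0 = 4)
(-17 + x(-2, -4))² = (-17 + 4)² = (-13)² = 169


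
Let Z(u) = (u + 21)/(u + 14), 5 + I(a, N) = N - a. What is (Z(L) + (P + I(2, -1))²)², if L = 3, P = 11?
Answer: 31329/289 ≈ 108.40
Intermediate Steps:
I(a, N) = -5 + N - a (I(a, N) = -5 + (N - a) = -5 + N - a)
Z(u) = (21 + u)/(14 + u)
(Z(L) + (P + I(2, -1))²)² = ((21 + 3)/(14 + 3) + (11 + (-5 - 1 - 1*2))²)² = (24/17 + (11 + (-5 - 1 - 2))²)² = ((1/17)*24 + (11 - 8)²)² = (24/17 + 3²)² = (24/17 + 9)² = (177/17)² = 31329/289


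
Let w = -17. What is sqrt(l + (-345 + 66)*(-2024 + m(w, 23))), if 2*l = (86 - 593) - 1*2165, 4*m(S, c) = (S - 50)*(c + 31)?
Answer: sqrt(3262862)/2 ≈ 903.17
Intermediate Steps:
m(S, c) = (-50 + S)*(31 + c)/4 (m(S, c) = ((S - 50)*(c + 31))/4 = ((-50 + S)*(31 + c))/4 = (-50 + S)*(31 + c)/4)
l = -1336 (l = ((86 - 593) - 1*2165)/2 = (-507 - 2165)/2 = (1/2)*(-2672) = -1336)
sqrt(l + (-345 + 66)*(-2024 + m(w, 23))) = sqrt(-1336 + (-345 + 66)*(-2024 + (-775/2 - 25/2*23 + (31/4)*(-17) + (1/4)*(-17)*23))) = sqrt(-1336 - 279*(-2024 + (-775/2 - 575/2 - 527/4 - 391/4))) = sqrt(-1336 - 279*(-2024 - 1809/2)) = sqrt(-1336 - 279*(-5857/2)) = sqrt(-1336 + 1634103/2) = sqrt(1631431/2) = sqrt(3262862)/2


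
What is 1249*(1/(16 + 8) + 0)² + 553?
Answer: 319777/576 ≈ 555.17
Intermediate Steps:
1249*(1/(16 + 8) + 0)² + 553 = 1249*(1/24 + 0)² + 553 = 1249*(1/24)² + 553 = 1249*(1/576) + 553 = 1249/576 + 553 = 319777/576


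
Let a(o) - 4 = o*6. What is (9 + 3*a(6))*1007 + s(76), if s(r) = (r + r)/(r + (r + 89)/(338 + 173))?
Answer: 5066424575/39001 ≈ 1.2991e+5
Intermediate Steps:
a(o) = 4 + 6*o (a(o) = 4 + o*6 = 4 + 6*o)
s(r) = 2*r/(89/511 + 512*r/511) (s(r) = (2*r)/(r + (89 + r)/511) = (2*r)/(r + (89 + r)*(1/511)) = (2*r)/(r + (89/511 + r/511)) = (2*r)/(89/511 + 512*r/511) = 2*r/(89/511 + 512*r/511))
(9 + 3*a(6))*1007 + s(76) = (9 + 3*(4 + 6*6))*1007 + 1022*76/(89 + 512*76) = (9 + 3*(4 + 36))*1007 + 1022*76/(89 + 38912) = (9 + 3*40)*1007 + 1022*76/39001 = (9 + 120)*1007 + 1022*76*(1/39001) = 129*1007 + 77672/39001 = 129903 + 77672/39001 = 5066424575/39001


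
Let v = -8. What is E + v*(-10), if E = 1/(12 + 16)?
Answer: 2241/28 ≈ 80.036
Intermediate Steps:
E = 1/28 ≈ 0.035714
E + v*(-10) = 1/28 - 8*(-10) = 1/28 + 80 = 2241/28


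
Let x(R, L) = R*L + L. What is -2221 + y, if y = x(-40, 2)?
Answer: -2299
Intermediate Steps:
x(R, L) = L + L*R (x(R, L) = L*R + L = L + L*R)
y = -78 (y = 2*(1 - 40) = 2*(-39) = -78)
-2221 + y = -2221 - 78 = -2299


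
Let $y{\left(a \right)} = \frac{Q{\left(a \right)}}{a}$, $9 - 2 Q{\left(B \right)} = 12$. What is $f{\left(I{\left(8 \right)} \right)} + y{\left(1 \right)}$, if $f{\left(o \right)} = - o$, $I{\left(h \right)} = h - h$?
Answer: $- \frac{3}{2} \approx -1.5$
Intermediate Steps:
$I{\left(h \right)} = 0$
$Q{\left(B \right)} = - \frac{3}{2}$ ($Q{\left(B \right)} = \frac{9}{2} - 6 = - \frac{3}{2}$)
$y{\left(a \right)} = - \frac{3}{2 a}$
$f{\left(I{\left(8 \right)} \right)} + y{\left(1 \right)} = \left(-1\right) 0 - \frac{3}{2 \cdot 1} = 0 - \frac{3}{2} = - \frac{3}{2}$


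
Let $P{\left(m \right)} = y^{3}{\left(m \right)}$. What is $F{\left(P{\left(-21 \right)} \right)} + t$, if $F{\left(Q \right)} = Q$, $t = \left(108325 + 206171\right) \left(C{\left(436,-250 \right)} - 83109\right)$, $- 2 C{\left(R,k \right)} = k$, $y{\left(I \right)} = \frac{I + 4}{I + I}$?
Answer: $- \frac{1933558704704719}{74088} \approx -2.6098 \cdot 10^{10}$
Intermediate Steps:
$y{\left(I \right)} = \frac{4 + I}{2 I}$
$C{\left(R,k \right)} = - \frac{k}{2}$
$P{\left(m \right)} = \frac{\left(4 + m\right)^{3}}{8 m^{3}}$ ($P{\left(m \right)} = \left(\frac{4 + m}{2 m}\right)^{3} = \frac{\left(4 + m\right)^{3}}{8 m^{3}}$)
$t = -26098136064$ ($t = \left(108325 + 206171\right) \left(\left(- \frac{1}{2}\right) \left(-250\right) - 83109\right) = 314496 \left(125 - 83109\right) = 314496 \left(-82984\right) = -26098136064$)
$F{\left(P{\left(-21 \right)} \right)} + t = \frac{\left(4 - 21\right)^{3}}{8 \left(-9261\right)} - 26098136064 = \frac{1}{8} \left(- \frac{1}{9261}\right) \left(-17\right)^{3} - 26098136064 = \frac{1}{8} \left(- \frac{1}{9261}\right) \left(-4913\right) - 26098136064 = \frac{4913}{74088} - 26098136064 = - \frac{1933558704704719}{74088}$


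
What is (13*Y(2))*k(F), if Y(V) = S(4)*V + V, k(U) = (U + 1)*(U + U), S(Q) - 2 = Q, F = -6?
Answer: 10920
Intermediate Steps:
S(Q) = 2 + Q
k(U) = 2*U*(1 + U) (k(U) = (1 + U)*(2*U) = 2*U*(1 + U))
Y(V) = 7*V (Y(V) = (2 + 4)*V + V = 6*V + V = 7*V)
(13*Y(2))*k(F) = (13*(7*2))*(2*(-6)*(1 - 6)) = (13*14)*(2*(-6)*(-5)) = 182*60 = 10920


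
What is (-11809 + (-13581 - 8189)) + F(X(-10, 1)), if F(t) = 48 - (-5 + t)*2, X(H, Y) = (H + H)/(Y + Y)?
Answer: -33501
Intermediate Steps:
X(H, Y) = H/Y (X(H, Y) = (2*H)/((2*Y)) = (2*H)*(1/(2*Y)) = H/Y)
F(t) = 58 - 2*t (F(t) = 48 - (-10 + 2*t) = 48 + (10 - 2*t) = 58 - 2*t)
(-11809 + (-13581 - 8189)) + F(X(-10, 1)) = (-11809 + (-13581 - 8189)) + (58 - (-20)/1) = (-11809 - 21770) + (58 - (-20)) = -33579 + (58 - 2*(-10)) = -33579 + (58 + 20) = -33579 + 78 = -33501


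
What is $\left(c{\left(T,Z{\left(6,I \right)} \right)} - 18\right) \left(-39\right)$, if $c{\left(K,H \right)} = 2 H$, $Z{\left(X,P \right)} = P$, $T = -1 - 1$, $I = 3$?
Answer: $468$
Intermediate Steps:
$T = -2$ ($T = -1 - 1 = -2$)
$\left(c{\left(T,Z{\left(6,I \right)} \right)} - 18\right) \left(-39\right) = \left(2 \cdot 3 - 18\right) \left(-39\right) = \left(6 - 18\right) \left(-39\right) = \left(-12\right) \left(-39\right) = 468$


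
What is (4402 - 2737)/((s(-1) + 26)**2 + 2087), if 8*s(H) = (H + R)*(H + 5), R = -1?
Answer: 555/904 ≈ 0.61394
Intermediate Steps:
s(H) = (-1 + H)*(5 + H)/8 (s(H) = ((H - 1)*(H + 5))/8 = ((-1 + H)*(5 + H))/8 = (-1 + H)*(5 + H)/8)
(4402 - 2737)/((s(-1) + 26)**2 + 2087) = (4402 - 2737)/(((-5/8 + (1/2)*(-1) + (1/8)*(-1)**2) + 26)**2 + 2087) = 1665/(((-5/8 - 1/2 + (1/8)*1) + 26)**2 + 2087) = 1665/(((-5/8 - 1/2 + 1/8) + 26)**2 + 2087) = 1665/((-1 + 26)**2 + 2087) = 1665/(25**2 + 2087) = 1665/(625 + 2087) = 1665/2712 = 1665*(1/2712) = 555/904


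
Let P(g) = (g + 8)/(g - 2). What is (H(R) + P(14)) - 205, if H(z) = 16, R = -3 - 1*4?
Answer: -1123/6 ≈ -187.17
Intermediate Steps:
R = -7 (R = -3 - 4 = -7)
P(g) = (8 + g)/(-2 + g)
(H(R) + P(14)) - 205 = (16 + (8 + 14)/(-2 + 14)) - 205 = (16 + 22/12) - 205 = (16 + (1/12)*22) - 205 = (16 + 11/6) - 205 = 107/6 - 205 = -1123/6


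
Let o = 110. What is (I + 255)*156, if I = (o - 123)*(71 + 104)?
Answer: -315120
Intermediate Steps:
I = -2275 (I = (110 - 123)*(71 + 104) = -13*175 = -2275)
(I + 255)*156 = (-2275 + 255)*156 = -2020*156 = -315120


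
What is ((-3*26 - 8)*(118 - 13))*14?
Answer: -126420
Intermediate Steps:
((-3*26 - 8)*(118 - 13))*14 = ((-78 - 8)*105)*14 = -86*105*14 = -9030*14 = -126420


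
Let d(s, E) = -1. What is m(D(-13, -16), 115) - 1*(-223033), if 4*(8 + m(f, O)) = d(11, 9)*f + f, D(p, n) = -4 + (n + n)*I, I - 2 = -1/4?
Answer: 223025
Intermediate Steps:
I = 7/4 (I = 2 - 1/4 = 2 - 1*¼ = 2 - ¼ = 7/4 ≈ 1.7500)
D(p, n) = -4 + 7*n/2 (D(p, n) = -4 + (n + n)*(7/4) = -4 + (2*n)*(7/4) = -4 + 7*n/2)
m(f, O) = -8 (m(f, O) = -8 + (-f + f)/4 = -8 + (¼)*0 = -8 + 0 = -8)
m(D(-13, -16), 115) - 1*(-223033) = -8 - 1*(-223033) = -8 + 223033 = 223025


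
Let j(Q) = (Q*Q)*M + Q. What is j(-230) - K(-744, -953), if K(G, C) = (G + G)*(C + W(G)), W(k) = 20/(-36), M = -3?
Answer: -4733462/3 ≈ -1.5778e+6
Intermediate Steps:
W(k) = -5/9 (W(k) = 20*(-1/36) = -5/9)
j(Q) = Q - 3*Q² (j(Q) = (Q*Q)*(-3) + Q = Q²*(-3) + Q = -3*Q² + Q = Q - 3*Q²)
K(G, C) = 2*G*(-5/9 + C) (K(G, C) = (G + G)*(C - 5/9) = (2*G)*(-5/9 + C) = 2*G*(-5/9 + C))
j(-230) - K(-744, -953) = -230*(1 - 3*(-230)) - 2*(-744)*(-5 + 9*(-953))/9 = -230*(1 + 690) - 2*(-744)*(-5 - 8577)/9 = -230*691 - 2*(-744)*(-8582)/9 = -158930 - 1*4256672/3 = -158930 - 4256672/3 = -4733462/3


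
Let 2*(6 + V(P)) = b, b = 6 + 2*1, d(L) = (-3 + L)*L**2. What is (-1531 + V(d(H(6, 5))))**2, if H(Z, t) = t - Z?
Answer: 2350089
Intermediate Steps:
d(L) = L**2*(-3 + L)
b = 8 (b = 6 + 2 = 8)
V(P) = -2 (V(P) = -6 + (1/2)*8 = -6 + 4 = -2)
(-1531 + V(d(H(6, 5))))**2 = (-1531 - 2)**2 = (-1533)**2 = 2350089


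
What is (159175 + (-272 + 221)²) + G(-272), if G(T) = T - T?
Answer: 161776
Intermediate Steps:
G(T) = 0
(159175 + (-272 + 221)²) + G(-272) = (159175 + (-272 + 221)²) + 0 = (159175 + (-51)²) + 0 = (159175 + 2601) + 0 = 161776 + 0 = 161776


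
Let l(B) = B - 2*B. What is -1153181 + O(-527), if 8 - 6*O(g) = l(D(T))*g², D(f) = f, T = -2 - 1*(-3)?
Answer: -2213783/2 ≈ -1.1069e+6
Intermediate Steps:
T = 1 (T = -2 + 3 = 1)
l(B) = -B
O(g) = 4/3 + g²/6 (O(g) = 4/3 - (-1*1)*g²/6 = 4/3 - (-1)*g²/6 = 4/3 + g²/6)
-1153181 + O(-527) = -1153181 + (4/3 + (⅙)*(-527)²) = -1153181 + (4/3 + (⅙)*277729) = -1153181 + (4/3 + 277729/6) = -1153181 + 92579/2 = -2213783/2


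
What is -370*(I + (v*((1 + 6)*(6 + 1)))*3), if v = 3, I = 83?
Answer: -193880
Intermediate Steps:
-370*(I + (v*((1 + 6)*(6 + 1)))*3) = -370*(83 + (3*((1 + 6)*(6 + 1)))*3) = -370*(83 + (3*(7*7))*3) = -370*(83 + (3*49)*3) = -370*(83 + 147*3) = -370*(83 + 441) = -370*524 = -193880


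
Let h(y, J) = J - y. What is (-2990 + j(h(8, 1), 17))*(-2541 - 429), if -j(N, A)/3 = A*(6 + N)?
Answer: 8728830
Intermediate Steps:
j(N, A) = -3*A*(6 + N)
(-2990 + j(h(8, 1), 17))*(-2541 - 429) = (-2990 - 3*17*(6 + (1 - 1*8)))*(-2541 - 429) = (-2990 - 3*17*(6 + (1 - 8)))*(-2970) = (-2990 - 3*17*(6 - 7))*(-2970) = (-2990 - 3*17*(-1))*(-2970) = (-2990 + 51)*(-2970) = -2939*(-2970) = 8728830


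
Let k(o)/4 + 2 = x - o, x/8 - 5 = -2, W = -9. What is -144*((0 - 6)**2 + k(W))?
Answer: -23040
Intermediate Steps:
x = 24 (x = 40 + 8*(-2) = 40 - 16 = 24)
k(o) = 88 - 4*o (k(o) = -8 + 4*(24 - o) = -8 + (96 - 4*o) = 88 - 4*o)
-144*((0 - 6)**2 + k(W)) = -144*((0 - 6)**2 + (88 - 4*(-9))) = -144*((-6)**2 + (88 + 36)) = -144*(36 + 124) = -144*160 = -23040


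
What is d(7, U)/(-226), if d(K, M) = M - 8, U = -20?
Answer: 14/113 ≈ 0.12389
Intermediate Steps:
d(K, M) = -8 + M
d(7, U)/(-226) = (-8 - 20)/(-226) = -28*(-1/226) = 14/113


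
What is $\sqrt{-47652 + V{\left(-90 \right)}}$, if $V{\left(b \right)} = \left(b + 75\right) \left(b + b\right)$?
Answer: $2 i \sqrt{11238} \approx 212.02 i$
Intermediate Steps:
$V{\left(b \right)} = 2 b \left(75 + b\right)$ ($V{\left(b \right)} = \left(75 + b\right) 2 b = 2 b \left(75 + b\right)$)
$\sqrt{-47652 + V{\left(-90 \right)}} = \sqrt{-47652 + 2 \left(-90\right) \left(75 - 90\right)} = \sqrt{-47652 + 2 \left(-90\right) \left(-15\right)} = \sqrt{-47652 + 2700} = \sqrt{-44952} = 2 i \sqrt{11238}$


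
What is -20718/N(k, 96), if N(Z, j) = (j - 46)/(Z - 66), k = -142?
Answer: 2154672/25 ≈ 86187.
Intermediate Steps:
N(Z, j) = (-46 + j)/(-66 + Z)
-20718/N(k, 96) = -20718*(-66 - 142)/(-46 + 96) = -20718/(50/(-208)) = -20718/((-1/208*50)) = -20718/(-25/104) = -20718*(-104/25) = 2154672/25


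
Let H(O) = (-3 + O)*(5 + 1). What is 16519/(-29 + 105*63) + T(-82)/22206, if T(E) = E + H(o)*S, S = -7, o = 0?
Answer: 183555349/73124358 ≈ 2.5102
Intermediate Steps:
H(O) = -18 + 6*O (H(O) = (-3 + O)*6 = -18 + 6*O)
T(E) = 126 + E (T(E) = E + (-18 + 6*0)*(-7) = E + (-18 + 0)*(-7) = E - 18*(-7) = E + 126 = 126 + E)
16519/(-29 + 105*63) + T(-82)/22206 = 16519/(-29 + 105*63) + (126 - 82)/22206 = 16519/(-29 + 6615) + 44*(1/22206) = 16519/6586 + 22/11103 = 183555349/73124358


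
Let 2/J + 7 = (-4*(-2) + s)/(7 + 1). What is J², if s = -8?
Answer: 4/49 ≈ 0.081633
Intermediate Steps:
J = -2/7 (J = 2/(-7 + (-4*(-2) - 8)/(7 + 1)) = 2/(-7 + (8 - 8)/8) = 2/(-7 + (⅛)*0) = 2/(-7 + 0) = 2/(-7) = 2*(-⅐) = -2/7 ≈ -0.28571)
J² = (-2/7)² = 4/49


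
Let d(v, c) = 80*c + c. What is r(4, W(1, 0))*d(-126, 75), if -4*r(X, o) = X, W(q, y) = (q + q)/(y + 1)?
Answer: -6075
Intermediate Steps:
W(q, y) = 2*q/(1 + y) (W(q, y) = (2*q)/(1 + y) = 2*q/(1 + y))
d(v, c) = 81*c
r(X, o) = -X/4
r(4, W(1, 0))*d(-126, 75) = (-¼*4)*(81*75) = -1*6075 = -6075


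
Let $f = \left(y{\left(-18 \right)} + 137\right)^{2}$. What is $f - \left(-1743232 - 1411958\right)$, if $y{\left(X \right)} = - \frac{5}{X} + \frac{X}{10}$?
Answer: $\frac{25705708249}{8100} \approx 3.1735 \cdot 10^{6}$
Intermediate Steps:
$y{\left(X \right)} = - \frac{5}{X} + \frac{X}{10}$ ($y{\left(X \right)} = - \frac{5}{X} + X \frac{1}{10} = - \frac{5}{X} + \frac{X}{10}$)
$f = \frac{148669249}{8100}$ ($f = \left(\left(- \frac{5}{-18} + \frac{1}{10} \left(-18\right)\right) + 137\right)^{2} = \left(\left(\left(-5\right) \left(- \frac{1}{18}\right) - \frac{9}{5}\right) + 137\right)^{2} = \left(\left(\frac{5}{18} - \frac{9}{5}\right) + 137\right)^{2} = \left(- \frac{137}{90} + 137\right)^{2} = \left(\frac{12193}{90}\right)^{2} = \frac{148669249}{8100} \approx 18354.0$)
$f - \left(-1743232 - 1411958\right) = \frac{148669249}{8100} - \left(-1743232 - 1411958\right) = \frac{148669249}{8100} - -3155190 = \frac{148669249}{8100} + 3155190 = \frac{25705708249}{8100}$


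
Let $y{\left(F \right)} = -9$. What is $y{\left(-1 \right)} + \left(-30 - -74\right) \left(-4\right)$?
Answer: $-185$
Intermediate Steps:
$y{\left(-1 \right)} + \left(-30 - -74\right) \left(-4\right) = -9 + \left(-30 - -74\right) \left(-4\right) = -9 + \left(-30 + 74\right) \left(-4\right) = -9 + 44 \left(-4\right) = -9 - 176 = -185$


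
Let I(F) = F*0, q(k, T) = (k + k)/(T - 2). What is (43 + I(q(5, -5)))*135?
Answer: 5805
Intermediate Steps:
q(k, T) = 2*k/(-2 + T) (q(k, T) = (2*k)/(-2 + T) = 2*k/(-2 + T))
I(F) = 0
(43 + I(q(5, -5)))*135 = (43 + 0)*135 = 43*135 = 5805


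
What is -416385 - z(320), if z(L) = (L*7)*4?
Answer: -425345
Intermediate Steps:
z(L) = 28*L (z(L) = (7*L)*4 = 28*L)
-416385 - z(320) = -416385 - 28*320 = -416385 - 1*8960 = -416385 - 8960 = -425345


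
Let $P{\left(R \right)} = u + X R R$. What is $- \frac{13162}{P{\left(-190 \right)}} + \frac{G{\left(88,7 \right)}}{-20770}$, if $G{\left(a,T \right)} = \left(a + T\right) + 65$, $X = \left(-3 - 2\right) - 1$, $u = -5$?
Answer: $\frac{23871794}{449888585} \approx 0.053062$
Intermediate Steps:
$X = -6$ ($X = -5 - 1 = -6$)
$G{\left(a,T \right)} = 65 + T + a$ ($G{\left(a,T \right)} = \left(T + a\right) + 65 = 65 + T + a$)
$P{\left(R \right)} = -5 - 6 R^{2}$ ($P{\left(R \right)} = -5 - 6 R R = -5 - 6 R^{2}$)
$- \frac{13162}{P{\left(-190 \right)}} + \frac{G{\left(88,7 \right)}}{-20770} = - \frac{13162}{-5 - 6 \left(-190\right)^{2}} + \frac{65 + 7 + 88}{-20770} = - \frac{13162}{-5 - 216600} + 160 \left(- \frac{1}{20770}\right) = - \frac{13162}{-5 - 216600} - \frac{16}{2077} = - \frac{13162}{-216605} - \frac{16}{2077} = \left(-13162\right) \left(- \frac{1}{216605}\right) - \frac{16}{2077} = \frac{13162}{216605} - \frac{16}{2077} = \frac{23871794}{449888585}$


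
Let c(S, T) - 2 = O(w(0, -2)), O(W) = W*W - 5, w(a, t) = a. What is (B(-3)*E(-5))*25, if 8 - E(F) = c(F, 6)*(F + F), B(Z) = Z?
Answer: 1650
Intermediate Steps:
O(W) = -5 + W² (O(W) = W² - 5 = -5 + W²)
c(S, T) = -3 (c(S, T) = 2 + (-5 + 0²) = 2 + (-5 + 0) = 2 - 5 = -3)
E(F) = 8 + 6*F (E(F) = 8 - (-3)*(F + F) = 8 - (-3)*2*F = 8 - (-6)*F = 8 + 6*F)
(B(-3)*E(-5))*25 = -3*(8 + 6*(-5))*25 = -3*(8 - 30)*25 = -3*(-22)*25 = 66*25 = 1650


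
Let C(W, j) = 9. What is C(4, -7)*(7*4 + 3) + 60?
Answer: 339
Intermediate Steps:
C(4, -7)*(7*4 + 3) + 60 = 9*(7*4 + 3) + 60 = 9*(28 + 3) + 60 = 9*31 + 60 = 279 + 60 = 339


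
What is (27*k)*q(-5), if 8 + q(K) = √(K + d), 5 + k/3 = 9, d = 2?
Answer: -2592 + 324*I*√3 ≈ -2592.0 + 561.18*I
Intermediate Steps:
k = 12 (k = -15 + 3*9 = -15 + 27 = 12)
q(K) = -8 + √(2 + K) (q(K) = -8 + √(K + 2) = -8 + √(2 + K))
(27*k)*q(-5) = (27*12)*(-8 + √(2 - 5)) = 324*(-8 + √(-3)) = 324*(-8 + I*√3) = -2592 + 324*I*√3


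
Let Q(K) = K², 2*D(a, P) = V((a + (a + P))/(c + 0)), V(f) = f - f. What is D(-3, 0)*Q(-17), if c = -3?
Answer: 0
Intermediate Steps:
V(f) = 0
D(a, P) = 0 (D(a, P) = (½)*0 = 0)
D(-3, 0)*Q(-17) = 0*(-17)² = 0*289 = 0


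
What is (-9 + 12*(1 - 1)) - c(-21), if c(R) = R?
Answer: 12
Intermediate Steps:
(-9 + 12*(1 - 1)) - c(-21) = (-9 + 12*(1 - 1)) - 1*(-21) = (-9 + 12*0) + 21 = (-9 + 0) + 21 = -9 + 21 = 12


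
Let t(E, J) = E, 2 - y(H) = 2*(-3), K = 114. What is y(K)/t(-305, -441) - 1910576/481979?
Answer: -586581512/147003595 ≈ -3.9903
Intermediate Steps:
y(H) = 8 (y(H) = 2 - 2*(-3) = 2 - 1*(-6) = 2 + 6 = 8)
y(K)/t(-305, -441) - 1910576/481979 = 8/(-305) - 1910576/481979 = 8*(-1/305) - 1910576*1/481979 = -8/305 - 1910576/481979 = -586581512/147003595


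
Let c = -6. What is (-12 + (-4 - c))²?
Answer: 100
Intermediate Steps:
(-12 + (-4 - c))² = (-12 + (-4 - 1*(-6)))² = (-12 + (-4 + 6))² = (-12 + 2)² = (-10)² = 100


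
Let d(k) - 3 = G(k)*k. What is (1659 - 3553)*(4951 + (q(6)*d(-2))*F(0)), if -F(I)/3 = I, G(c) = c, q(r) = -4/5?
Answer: -9377194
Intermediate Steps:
q(r) = -⅘ (q(r) = -4*⅕ = -⅘)
d(k) = 3 + k² (d(k) = 3 + k*k = 3 + k²)
F(I) = -3*I
(1659 - 3553)*(4951 + (q(6)*d(-2))*F(0)) = (1659 - 3553)*(4951 + (-4*(3 + (-2)²)/5)*(-3*0)) = -1894*(4951 - 4*(3 + 4)/5*0) = -1894*(4951 - ⅘*7*0) = -1894*(4951 - 28/5*0) = -1894*(4951 + 0) = -1894*4951 = -9377194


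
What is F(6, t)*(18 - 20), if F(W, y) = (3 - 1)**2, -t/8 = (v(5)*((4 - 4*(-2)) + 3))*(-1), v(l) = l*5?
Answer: -8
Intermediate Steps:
v(l) = 5*l
t = 3000 (t = -8*(5*5)*((4 - 4*(-2)) + 3)*(-1) = -8*25*((4 + 8) + 3)*(-1) = -8*25*(12 + 3)*(-1) = -8*25*15*(-1) = -3000*(-1) = -8*(-375) = 3000)
F(W, y) = 4 (F(W, y) = 2**2 = 4)
F(6, t)*(18 - 20) = 4*(18 - 20) = 4*(-2) = -8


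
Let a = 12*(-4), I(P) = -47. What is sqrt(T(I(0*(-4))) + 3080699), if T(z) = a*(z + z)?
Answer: sqrt(3085211) ≈ 1756.5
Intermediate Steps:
a = -48
T(z) = -96*z (T(z) = -48*(z + z) = -96*z)
sqrt(T(I(0*(-4))) + 3080699) = sqrt(-96*(-47) + 3080699) = sqrt(4512 + 3080699) = sqrt(3085211)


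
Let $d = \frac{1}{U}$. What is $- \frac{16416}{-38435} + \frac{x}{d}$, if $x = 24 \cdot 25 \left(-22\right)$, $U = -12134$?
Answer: $\frac{6156087844416}{38435} \approx 1.6017 \cdot 10^{8}$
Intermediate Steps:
$x = -13200$ ($x = 600 \left(-22\right) = -13200$)
$d = - \frac{1}{12134}$ ($d = \frac{1}{-12134} = - \frac{1}{12134} \approx -8.2413 \cdot 10^{-5}$)
$- \frac{16416}{-38435} + \frac{x}{d} = - \frac{16416}{-38435} - \frac{13200}{- \frac{1}{12134}} = \left(-16416\right) \left(- \frac{1}{38435}\right) - -160168800 = \frac{16416}{38435} + 160168800 = \frac{6156087844416}{38435}$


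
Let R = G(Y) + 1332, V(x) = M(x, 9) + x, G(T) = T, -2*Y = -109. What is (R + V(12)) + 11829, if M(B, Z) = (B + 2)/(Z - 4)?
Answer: 132303/10 ≈ 13230.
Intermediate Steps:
Y = 109/2 (Y = -½*(-109) = 109/2 ≈ 54.500)
M(B, Z) = (2 + B)/(-4 + Z)
V(x) = ⅖ + 6*x/5 (V(x) = (2 + x)/(-4 + 9) + x = (2 + x)/5 + x = (⅖ + x/5) + x = ⅖ + 6*x/5)
R = 2773/2 (R = 109/2 + 1332 = 2773/2 ≈ 1386.5)
(R + V(12)) + 11829 = (2773/2 + (⅖ + (6/5)*12)) + 11829 = (2773/2 + (⅖ + 72/5)) + 11829 = (2773/2 + 74/5) + 11829 = 14013/10 + 11829 = 132303/10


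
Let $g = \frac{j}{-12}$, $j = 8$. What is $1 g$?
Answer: $- \frac{2}{3} \approx -0.66667$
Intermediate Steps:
$g = - \frac{2}{3}$ ($g = \frac{8}{-12} = 8 \left(- \frac{1}{12}\right) = - \frac{2}{3} \approx -0.66667$)
$1 g = 1 \left(- \frac{2}{3}\right) = - \frac{2}{3}$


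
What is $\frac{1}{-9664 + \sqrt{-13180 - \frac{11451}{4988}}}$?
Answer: $- \frac{48204032}{465909518539} - \frac{2 i \sqrt{81994353877}}{465909518539} \approx -0.00010346 - 1.2292 \cdot 10^{-6} i$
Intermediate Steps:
$\frac{1}{-9664 + \sqrt{-13180 - \frac{11451}{4988}}} = \frac{1}{-9664 + \sqrt{- \frac{65753291}{4988}}} = \frac{1}{-9664 + \frac{i \sqrt{81994353877}}{2494}}$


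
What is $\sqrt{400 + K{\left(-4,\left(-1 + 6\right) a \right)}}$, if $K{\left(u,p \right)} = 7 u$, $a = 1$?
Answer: $2 \sqrt{93} \approx 19.287$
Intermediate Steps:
$\sqrt{400 + K{\left(-4,\left(-1 + 6\right) a \right)}} = \sqrt{400 + 7 \left(-4\right)} = \sqrt{400 - 28} = \sqrt{372} = 2 \sqrt{93}$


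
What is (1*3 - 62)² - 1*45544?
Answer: -42063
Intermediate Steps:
(1*3 - 62)² - 1*45544 = (3 - 62)² - 45544 = (-59)² - 45544 = 3481 - 45544 = -42063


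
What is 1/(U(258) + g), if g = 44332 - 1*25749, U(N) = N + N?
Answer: 1/19099 ≈ 5.2359e-5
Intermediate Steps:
U(N) = 2*N
g = 18583 (g = 44332 - 25749 = 18583)
1/(U(258) + g) = 1/(2*258 + 18583) = 1/(516 + 18583) = 1/19099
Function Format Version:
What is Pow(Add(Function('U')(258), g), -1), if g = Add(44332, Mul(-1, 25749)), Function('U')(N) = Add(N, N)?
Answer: Rational(1, 19099) ≈ 5.2359e-5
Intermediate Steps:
Function('U')(N) = Mul(2, N)
g = 18583 (g = Add(44332, -25749) = 18583)
Pow(Add(Function('U')(258), g), -1) = Pow(Add(Mul(2, 258), 18583), -1) = Pow(Add(516, 18583), -1) = Pow(19099, -1) = Rational(1, 19099)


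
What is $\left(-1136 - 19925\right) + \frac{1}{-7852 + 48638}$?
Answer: $- \frac{858993945}{40786} \approx -21061.0$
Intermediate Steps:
$\left(-1136 - 19925\right) + \frac{1}{-7852 + 48638} = -21061 + \frac{1}{40786} = - \frac{858993945}{40786}$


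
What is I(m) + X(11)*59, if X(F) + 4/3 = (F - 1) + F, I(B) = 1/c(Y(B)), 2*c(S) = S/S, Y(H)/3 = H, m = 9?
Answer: 3487/3 ≈ 1162.3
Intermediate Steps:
Y(H) = 3*H
c(S) = ½ (c(S) = (S/S)/2 = (½)*1 = ½)
I(B) = 2 (I(B) = 1/(½) = 2)
X(F) = -7/3 + 2*F (X(F) = -4/3 + ((F - 1) + F) = -4/3 + ((-1 + F) + F) = -4/3 + (-1 + 2*F) = -7/3 + 2*F)
I(m) + X(11)*59 = 2 + (-7/3 + 2*11)*59 = 2 + (-7/3 + 22)*59 = 2 + (59/3)*59 = 2 + 3481/3 = 3487/3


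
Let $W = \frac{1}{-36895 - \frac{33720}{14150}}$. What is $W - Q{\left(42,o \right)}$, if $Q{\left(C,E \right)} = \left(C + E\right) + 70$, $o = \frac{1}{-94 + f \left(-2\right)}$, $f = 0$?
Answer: $- \frac{549612666029}{4907720918} \approx -111.99$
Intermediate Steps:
$W = - \frac{1415}{52209797}$ ($W = \frac{1}{-36895 - \frac{3372}{1415}} = \frac{1}{- \frac{52209797}{1415}} = - \frac{1415}{52209797} \approx -2.7102 \cdot 10^{-5}$)
$o = - \frac{1}{94}$ ($o = \frac{1}{-94 + 0 \left(-2\right)} = \frac{1}{-94 + 0} = \frac{1}{-94} = - \frac{1}{94} \approx -0.010638$)
$Q{\left(C,E \right)} = 70 + C + E$
$W - Q{\left(42,o \right)} = - \frac{1415}{52209797} - \left(70 + 42 - \frac{1}{94}\right) = - \frac{1415}{52209797} - \frac{10527}{94} = - \frac{549612666029}{4907720918}$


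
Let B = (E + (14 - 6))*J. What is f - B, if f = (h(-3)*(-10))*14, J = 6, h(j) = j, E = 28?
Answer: 204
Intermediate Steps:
B = 216 (B = (28 + (14 - 6))*6 = (28 + 8)*6 = 36*6 = 216)
f = 420 (f = -3*(-10)*14 = 30*14 = 420)
f - B = 420 - 1*216 = 420 - 216 = 204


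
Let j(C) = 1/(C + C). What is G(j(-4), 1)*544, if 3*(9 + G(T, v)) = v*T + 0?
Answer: -14756/3 ≈ -4918.7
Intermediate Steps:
j(C) = 1/(2*C)
G(T, v) = -9 + T*v/3 (G(T, v) = -9 + (v*T + 0)/3 = -9 + (T*v + 0)/3 = -9 + (T*v)/3 = -9 + T*v/3)
G(j(-4), 1)*544 = (-9 + (1/3)*((1/2)/(-4))*1)*544 = (-9 + (1/3)*((1/2)*(-1/4))*1)*544 = (-9 + (1/3)*(-1/8)*1)*544 = (-9 - 1/24)*544 = -217/24*544 = -14756/3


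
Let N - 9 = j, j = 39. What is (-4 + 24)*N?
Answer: 960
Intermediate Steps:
N = 48 (N = 9 + 39 = 48)
(-4 + 24)*N = (-4 + 24)*48 = 20*48 = 960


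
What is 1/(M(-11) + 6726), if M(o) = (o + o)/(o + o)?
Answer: 1/6727 ≈ 0.00014865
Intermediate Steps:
M(o) = 1 (M(o) = (2*o)/((2*o)) = (2*o)*(1/(2*o)) = 1)
1/(M(-11) + 6726) = 1/(1 + 6726) = 1/6727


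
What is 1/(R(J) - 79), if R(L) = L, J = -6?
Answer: -1/85 ≈ -0.011765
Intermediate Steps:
1/(R(J) - 79) = 1/(-6 - 79) = 1/(-85) = -1/85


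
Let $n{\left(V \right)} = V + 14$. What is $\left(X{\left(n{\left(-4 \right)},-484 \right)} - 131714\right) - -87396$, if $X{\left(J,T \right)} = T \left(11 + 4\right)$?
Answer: $-51578$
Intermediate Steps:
$n{\left(V \right)} = 14 + V$
$X{\left(J,T \right)} = 15 T$ ($X{\left(J,T \right)} = T 15 = 15 T$)
$\left(X{\left(n{\left(-4 \right)},-484 \right)} - 131714\right) - -87396 = \left(15 \left(-484\right) - 131714\right) - -87396 = \left(-7260 - 131714\right) + \left(-34041 + 121437\right) = -138974 + 87396 = -51578$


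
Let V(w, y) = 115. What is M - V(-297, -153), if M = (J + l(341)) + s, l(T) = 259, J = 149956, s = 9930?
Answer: 160030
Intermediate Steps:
M = 160145 (M = (149956 + 259) + 9930 = 150215 + 9930 = 160145)
M - V(-297, -153) = 160145 - 1*115 = 160145 - 115 = 160030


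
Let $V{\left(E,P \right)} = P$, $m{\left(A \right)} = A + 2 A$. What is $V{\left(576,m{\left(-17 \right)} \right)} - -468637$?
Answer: $468586$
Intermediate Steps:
$m{\left(A \right)} = 3 A$
$V{\left(576,m{\left(-17 \right)} \right)} - -468637 = 3 \left(-17\right) - -468637 = -51 + 468637 = 468586$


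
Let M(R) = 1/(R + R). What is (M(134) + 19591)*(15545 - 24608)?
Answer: -47584275507/268 ≈ -1.7755e+8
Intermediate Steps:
M(R) = 1/(2*R)
(M(134) + 19591)*(15545 - 24608) = ((½)/134 + 19591)*(15545 - 24608) = ((½)*(1/134) + 19591)*(-9063) = (1/268 + 19591)*(-9063) = (5250389/268)*(-9063) = -47584275507/268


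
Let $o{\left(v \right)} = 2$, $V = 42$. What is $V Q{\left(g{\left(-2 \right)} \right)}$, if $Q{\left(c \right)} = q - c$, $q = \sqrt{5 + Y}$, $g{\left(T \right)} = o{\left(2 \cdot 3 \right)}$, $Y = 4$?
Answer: $42$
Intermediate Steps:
$g{\left(T \right)} = 2$
$q = 3$ ($q = \sqrt{5 + 4} = \sqrt{9} = 3$)
$Q{\left(c \right)} = 3 - c$
$V Q{\left(g{\left(-2 \right)} \right)} = 42 \left(3 - 2\right) = 42 \cdot 1 = 42$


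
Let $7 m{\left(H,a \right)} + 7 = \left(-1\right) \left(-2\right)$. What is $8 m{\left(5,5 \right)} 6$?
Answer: $- \frac{240}{7} \approx -34.286$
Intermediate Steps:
$m{\left(H,a \right)} = - \frac{5}{7}$ ($m{\left(H,a \right)} = -1 + \frac{\left(-1\right) \left(-2\right)}{7} = -1 + \frac{1}{7} \cdot 2 = -1 + \frac{2}{7} = - \frac{5}{7}$)
$8 m{\left(5,5 \right)} 6 = 8 \left(- \frac{5}{7}\right) 6 = \left(- \frac{40}{7}\right) 6 = - \frac{240}{7}$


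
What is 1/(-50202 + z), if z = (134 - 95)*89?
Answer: -1/46731 ≈ -2.1399e-5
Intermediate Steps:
z = 3471 (z = 39*89 = 3471)
1/(-50202 + z) = 1/(-50202 + 3471) = 1/(-46731) = -1/46731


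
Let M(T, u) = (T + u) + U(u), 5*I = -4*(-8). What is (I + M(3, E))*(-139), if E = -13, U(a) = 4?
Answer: -278/5 ≈ -55.600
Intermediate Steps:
I = 32/5 (I = (-4*(-8))/5 = (⅕)*32 = 32/5 ≈ 6.4000)
M(T, u) = 4 + T + u (M(T, u) = (T + u) + 4 = 4 + T + u)
(I + M(3, E))*(-139) = (32/5 + (4 + 3 - 13))*(-139) = (32/5 - 6)*(-139) = (⅖)*(-139) = -278/5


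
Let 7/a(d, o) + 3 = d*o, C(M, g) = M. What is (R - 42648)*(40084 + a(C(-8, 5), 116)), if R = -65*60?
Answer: -248155347708/133 ≈ -1.8658e+9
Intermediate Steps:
R = -3900
a(d, o) = 7/(-3 + d*o)
(R - 42648)*(40084 + a(C(-8, 5), 116)) = (-3900 - 42648)*(40084 + 7/(-3 - 8*116)) = -46548*(40084 + 7/(-3 - 928)) = -46548*(40084 + 7/(-931)) = -46548*(40084 + 7*(-1/931)) = -46548*(40084 - 1/133) = -46548*5331171/133 = -248155347708/133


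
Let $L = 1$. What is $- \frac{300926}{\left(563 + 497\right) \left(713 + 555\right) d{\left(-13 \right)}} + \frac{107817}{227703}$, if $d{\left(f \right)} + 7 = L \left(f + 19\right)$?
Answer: $\frac{35572737723}{51008508040} \approx 0.69739$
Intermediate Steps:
$d{\left(f \right)} = 12 + f$ ($d{\left(f \right)} = -7 + 1 \left(f + 19\right) = -7 + 1 \left(19 + f\right) = -7 + \left(19 + f\right) = 12 + f$)
$- \frac{300926}{\left(563 + 497\right) \left(713 + 555\right) d{\left(-13 \right)}} + \frac{107817}{227703} = - \frac{300926}{\left(563 + 497\right) \left(713 + 555\right) \left(12 - 13\right)} + \frac{107817}{227703} = - \frac{300926}{1060 \cdot 1268 \left(-1\right)} + 107817 \cdot \frac{1}{227703} = - \frac{300926}{1344080 \left(-1\right)} + \frac{35939}{75901} = - \frac{300926}{-1344080} + \frac{35939}{75901} = \left(-300926\right) \left(- \frac{1}{1344080}\right) + \frac{35939}{75901} = \frac{150463}{672040} + \frac{35939}{75901} = \frac{35572737723}{51008508040}$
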